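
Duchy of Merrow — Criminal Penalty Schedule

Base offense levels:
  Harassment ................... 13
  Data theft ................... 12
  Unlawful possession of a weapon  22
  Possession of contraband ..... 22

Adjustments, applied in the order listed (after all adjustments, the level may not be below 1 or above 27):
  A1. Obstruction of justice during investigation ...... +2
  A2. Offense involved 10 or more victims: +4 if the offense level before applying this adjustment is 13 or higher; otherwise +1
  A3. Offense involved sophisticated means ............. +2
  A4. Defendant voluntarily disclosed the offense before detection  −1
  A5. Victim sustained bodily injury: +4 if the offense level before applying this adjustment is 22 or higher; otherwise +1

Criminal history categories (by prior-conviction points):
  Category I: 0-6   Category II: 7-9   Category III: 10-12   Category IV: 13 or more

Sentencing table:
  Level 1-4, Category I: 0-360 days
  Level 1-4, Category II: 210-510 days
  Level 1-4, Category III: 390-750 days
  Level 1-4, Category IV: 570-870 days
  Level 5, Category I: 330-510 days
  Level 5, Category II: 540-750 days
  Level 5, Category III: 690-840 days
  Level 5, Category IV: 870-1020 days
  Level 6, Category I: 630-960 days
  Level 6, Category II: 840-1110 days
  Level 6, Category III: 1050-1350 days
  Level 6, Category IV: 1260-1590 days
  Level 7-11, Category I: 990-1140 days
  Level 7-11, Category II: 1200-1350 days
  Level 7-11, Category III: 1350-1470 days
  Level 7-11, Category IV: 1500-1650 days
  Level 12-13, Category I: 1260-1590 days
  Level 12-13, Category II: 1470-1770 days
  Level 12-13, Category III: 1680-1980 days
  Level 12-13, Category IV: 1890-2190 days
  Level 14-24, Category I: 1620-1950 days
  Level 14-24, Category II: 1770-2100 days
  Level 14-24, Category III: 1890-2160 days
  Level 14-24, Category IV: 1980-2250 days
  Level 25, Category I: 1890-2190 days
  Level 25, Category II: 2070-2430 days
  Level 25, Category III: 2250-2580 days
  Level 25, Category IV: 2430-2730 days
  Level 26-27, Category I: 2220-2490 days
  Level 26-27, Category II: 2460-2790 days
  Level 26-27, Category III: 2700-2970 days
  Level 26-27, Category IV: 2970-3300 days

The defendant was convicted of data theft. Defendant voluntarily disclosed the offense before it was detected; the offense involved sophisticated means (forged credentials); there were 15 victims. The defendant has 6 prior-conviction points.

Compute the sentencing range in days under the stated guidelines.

1620-1950 days

Base offense level for data theft: 12.
A2 applies (level before this adjustment is 12 < 13, so +1): 12 + 1 = 13.
A3 applies: 13 + 2 = 15.
A4 applies: 15 − 1 = 14.
A5 does not apply.
Final offense level: 14.
Criminal history: 6 prior points → Category I (0-6).
Level 14 falls in the 14-24 band.
Grid: Level 14-24 × Category I = 1620-1950 days.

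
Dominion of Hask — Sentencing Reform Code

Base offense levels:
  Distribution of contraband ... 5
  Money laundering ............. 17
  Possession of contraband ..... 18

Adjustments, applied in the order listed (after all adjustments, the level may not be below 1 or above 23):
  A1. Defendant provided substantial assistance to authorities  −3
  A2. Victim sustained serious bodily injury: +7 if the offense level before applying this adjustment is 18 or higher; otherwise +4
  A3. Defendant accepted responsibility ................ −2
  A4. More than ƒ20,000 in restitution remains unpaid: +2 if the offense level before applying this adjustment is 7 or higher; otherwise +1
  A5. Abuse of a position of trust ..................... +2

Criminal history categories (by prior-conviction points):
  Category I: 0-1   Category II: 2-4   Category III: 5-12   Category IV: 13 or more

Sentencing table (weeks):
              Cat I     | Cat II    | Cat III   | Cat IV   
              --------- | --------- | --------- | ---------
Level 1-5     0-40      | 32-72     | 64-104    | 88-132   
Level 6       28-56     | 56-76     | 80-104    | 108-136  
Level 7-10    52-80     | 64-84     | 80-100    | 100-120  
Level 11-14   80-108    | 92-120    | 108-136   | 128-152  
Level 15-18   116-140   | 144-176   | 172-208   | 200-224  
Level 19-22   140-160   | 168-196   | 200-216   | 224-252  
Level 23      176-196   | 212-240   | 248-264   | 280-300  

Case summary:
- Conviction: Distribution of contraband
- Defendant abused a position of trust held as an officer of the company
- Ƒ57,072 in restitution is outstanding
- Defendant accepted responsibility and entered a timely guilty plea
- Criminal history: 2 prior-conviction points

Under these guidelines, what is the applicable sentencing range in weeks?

Base offense level for distribution of contraband: 5.
A3 applies: 5 − 2 = 3.
A4 applies (level before this adjustment is 3 < 7, so +1): 3 + 1 = 4.
A5 applies: 4 + 2 = 6.
Final offense level: 6.
Criminal history: 2 prior points → Category II (2-4).
Level 6 falls in the 6 band.
Grid: Level 6 × Category II = 56-76 weeks.

56-76 weeks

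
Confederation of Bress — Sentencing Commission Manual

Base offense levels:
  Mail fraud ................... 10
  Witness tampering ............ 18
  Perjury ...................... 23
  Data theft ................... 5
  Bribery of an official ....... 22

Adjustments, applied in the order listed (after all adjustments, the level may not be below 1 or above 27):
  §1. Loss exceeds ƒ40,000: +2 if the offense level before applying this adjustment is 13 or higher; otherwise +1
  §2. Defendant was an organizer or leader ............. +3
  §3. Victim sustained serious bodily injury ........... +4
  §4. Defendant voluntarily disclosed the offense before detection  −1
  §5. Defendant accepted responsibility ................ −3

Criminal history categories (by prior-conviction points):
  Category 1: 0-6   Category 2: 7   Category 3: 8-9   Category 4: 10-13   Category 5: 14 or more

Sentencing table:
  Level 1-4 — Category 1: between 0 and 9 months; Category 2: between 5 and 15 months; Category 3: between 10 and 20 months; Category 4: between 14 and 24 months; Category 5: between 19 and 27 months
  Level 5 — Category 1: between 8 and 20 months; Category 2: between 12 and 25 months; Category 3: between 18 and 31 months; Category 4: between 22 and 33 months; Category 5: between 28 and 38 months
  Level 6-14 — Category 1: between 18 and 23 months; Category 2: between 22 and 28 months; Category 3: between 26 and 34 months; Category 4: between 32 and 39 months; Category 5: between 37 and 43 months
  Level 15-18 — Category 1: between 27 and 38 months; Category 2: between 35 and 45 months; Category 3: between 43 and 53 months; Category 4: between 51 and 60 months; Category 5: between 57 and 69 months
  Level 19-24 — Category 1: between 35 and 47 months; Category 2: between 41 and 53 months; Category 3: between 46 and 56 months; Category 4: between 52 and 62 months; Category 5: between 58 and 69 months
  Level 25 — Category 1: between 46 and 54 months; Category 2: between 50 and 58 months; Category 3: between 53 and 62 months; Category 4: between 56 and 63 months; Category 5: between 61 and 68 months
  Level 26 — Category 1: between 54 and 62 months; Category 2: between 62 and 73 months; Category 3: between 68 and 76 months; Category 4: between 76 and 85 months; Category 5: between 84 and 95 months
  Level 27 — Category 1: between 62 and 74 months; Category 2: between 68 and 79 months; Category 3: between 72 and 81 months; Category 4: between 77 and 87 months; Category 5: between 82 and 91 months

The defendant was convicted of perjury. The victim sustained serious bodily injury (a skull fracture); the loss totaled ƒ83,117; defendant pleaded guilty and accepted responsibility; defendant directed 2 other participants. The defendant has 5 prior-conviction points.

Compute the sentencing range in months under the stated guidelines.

Base offense level for perjury: 23.
§1 applies (level before this adjustment is 23 ≥ 13, so +2): 23 + 2 = 25.
§2 applies: 25 + 3 = 28.
§3 applies: 28 + 4 = 32.
§5 applies: 32 − 3 = 29.
Level 29 exceeds the maximum of 27; capped at 27.
Final offense level: 27.
Criminal history: 5 prior points → Category 1 (0-6).
Level 27 falls in the 27 band.
Grid: Level 27 × Category 1 = 62-74 months.

62-74 months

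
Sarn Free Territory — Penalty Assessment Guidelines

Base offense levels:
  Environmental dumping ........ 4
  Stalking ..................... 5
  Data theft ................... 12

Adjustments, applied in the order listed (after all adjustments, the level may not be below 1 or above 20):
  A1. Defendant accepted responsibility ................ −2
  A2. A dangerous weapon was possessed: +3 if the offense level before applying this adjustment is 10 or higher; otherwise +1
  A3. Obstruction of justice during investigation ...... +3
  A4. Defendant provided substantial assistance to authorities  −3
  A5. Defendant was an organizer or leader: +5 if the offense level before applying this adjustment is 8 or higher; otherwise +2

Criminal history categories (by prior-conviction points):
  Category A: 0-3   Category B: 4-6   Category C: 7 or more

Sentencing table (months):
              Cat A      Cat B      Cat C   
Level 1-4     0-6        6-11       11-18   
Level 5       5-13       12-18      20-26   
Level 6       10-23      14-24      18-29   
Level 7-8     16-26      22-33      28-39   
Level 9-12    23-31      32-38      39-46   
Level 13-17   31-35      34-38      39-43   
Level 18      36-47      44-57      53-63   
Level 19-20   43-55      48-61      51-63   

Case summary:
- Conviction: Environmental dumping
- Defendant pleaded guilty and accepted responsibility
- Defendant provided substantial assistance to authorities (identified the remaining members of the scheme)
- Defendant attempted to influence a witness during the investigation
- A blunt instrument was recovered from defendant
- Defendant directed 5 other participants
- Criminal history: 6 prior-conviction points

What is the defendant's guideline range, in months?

12-18 months

Base offense level for environmental dumping: 4.
A1 applies: 4 − 2 = 2.
A2 applies (level before this adjustment is 2 < 10, so +1): 2 + 1 = 3.
A3 applies: 3 + 3 = 6.
A4 applies: 6 − 3 = 3.
A5 applies (level before this adjustment is 3 < 8, so +2): 3 + 2 = 5.
Final offense level: 5.
Criminal history: 6 prior points → Category B (4-6).
Level 5 falls in the 5 band.
Grid: Level 5 × Category B = 12-18 months.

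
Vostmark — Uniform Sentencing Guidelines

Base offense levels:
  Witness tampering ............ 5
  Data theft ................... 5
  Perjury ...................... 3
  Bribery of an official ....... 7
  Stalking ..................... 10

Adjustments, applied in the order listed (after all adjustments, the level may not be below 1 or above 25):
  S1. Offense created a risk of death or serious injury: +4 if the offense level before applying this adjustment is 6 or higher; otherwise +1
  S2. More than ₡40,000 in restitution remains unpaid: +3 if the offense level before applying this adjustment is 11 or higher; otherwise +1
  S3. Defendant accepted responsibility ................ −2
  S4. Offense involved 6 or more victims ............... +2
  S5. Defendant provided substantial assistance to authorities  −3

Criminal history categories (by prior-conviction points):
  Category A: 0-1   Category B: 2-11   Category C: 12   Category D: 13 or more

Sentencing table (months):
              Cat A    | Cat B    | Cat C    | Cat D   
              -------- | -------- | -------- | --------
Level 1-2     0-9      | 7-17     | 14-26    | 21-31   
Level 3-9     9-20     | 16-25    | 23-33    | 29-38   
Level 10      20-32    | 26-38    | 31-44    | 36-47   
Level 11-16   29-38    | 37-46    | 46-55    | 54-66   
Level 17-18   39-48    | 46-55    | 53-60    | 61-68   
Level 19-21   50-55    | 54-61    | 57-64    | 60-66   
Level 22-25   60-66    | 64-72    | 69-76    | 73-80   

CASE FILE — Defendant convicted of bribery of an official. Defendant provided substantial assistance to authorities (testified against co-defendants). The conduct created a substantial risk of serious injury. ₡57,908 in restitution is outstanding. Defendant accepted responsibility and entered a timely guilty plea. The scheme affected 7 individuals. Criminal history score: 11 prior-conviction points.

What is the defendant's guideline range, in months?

Base offense level for bribery of an official: 7.
S1 applies (level before this adjustment is 7 ≥ 6, so +4): 7 + 4 = 11.
S2 applies (level before this adjustment is 11 ≥ 11, so +3): 11 + 3 = 14.
S3 applies: 14 − 2 = 12.
S4 applies: 12 + 2 = 14.
S5 applies: 14 − 3 = 11.
Final offense level: 11.
Criminal history: 11 prior points → Category B (2-11).
Level 11 falls in the 11-16 band.
Grid: Level 11-16 × Category B = 37-46 months.

37-46 months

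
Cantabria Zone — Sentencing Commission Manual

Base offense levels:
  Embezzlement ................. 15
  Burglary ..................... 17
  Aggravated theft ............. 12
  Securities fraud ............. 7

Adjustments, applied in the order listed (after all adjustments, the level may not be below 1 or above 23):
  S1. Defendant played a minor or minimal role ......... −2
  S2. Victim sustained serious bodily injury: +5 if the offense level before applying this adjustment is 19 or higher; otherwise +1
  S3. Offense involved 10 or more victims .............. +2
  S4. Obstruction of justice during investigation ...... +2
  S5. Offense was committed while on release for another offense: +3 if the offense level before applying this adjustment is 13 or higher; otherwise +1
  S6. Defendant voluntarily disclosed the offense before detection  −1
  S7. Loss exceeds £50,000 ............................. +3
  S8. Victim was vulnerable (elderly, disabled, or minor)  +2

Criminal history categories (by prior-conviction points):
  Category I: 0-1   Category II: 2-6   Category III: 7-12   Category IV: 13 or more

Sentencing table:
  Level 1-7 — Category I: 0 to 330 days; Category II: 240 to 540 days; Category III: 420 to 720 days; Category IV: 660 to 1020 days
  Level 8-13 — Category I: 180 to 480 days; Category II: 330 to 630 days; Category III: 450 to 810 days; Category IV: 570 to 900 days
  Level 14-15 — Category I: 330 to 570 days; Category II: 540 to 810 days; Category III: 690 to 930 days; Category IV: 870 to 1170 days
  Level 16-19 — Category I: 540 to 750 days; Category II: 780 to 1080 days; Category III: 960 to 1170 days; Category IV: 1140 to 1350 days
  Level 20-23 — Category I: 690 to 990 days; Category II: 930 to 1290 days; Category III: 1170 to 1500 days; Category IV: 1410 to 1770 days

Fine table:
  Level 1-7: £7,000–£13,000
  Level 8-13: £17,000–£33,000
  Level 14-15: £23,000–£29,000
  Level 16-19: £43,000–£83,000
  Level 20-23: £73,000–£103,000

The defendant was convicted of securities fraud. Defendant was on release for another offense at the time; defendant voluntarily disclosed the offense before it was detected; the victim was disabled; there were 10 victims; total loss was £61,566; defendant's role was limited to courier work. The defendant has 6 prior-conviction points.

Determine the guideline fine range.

£17,000–£33,000

Base offense level for securities fraud: 7.
S1 applies: 7 − 2 = 5.
S2 does not apply.
S3 applies: 5 + 2 = 7.
S5 applies (level before this adjustment is 7 < 13, so +1): 7 + 1 = 8.
S6 applies: 8 − 1 = 7.
S7 applies: 7 + 3 = 10.
S8 applies: 10 + 2 = 12.
Final offense level: 12.
Level 12 falls in the 8-13 band.
Fine table: Level 8-13 → £17,000–£33,000.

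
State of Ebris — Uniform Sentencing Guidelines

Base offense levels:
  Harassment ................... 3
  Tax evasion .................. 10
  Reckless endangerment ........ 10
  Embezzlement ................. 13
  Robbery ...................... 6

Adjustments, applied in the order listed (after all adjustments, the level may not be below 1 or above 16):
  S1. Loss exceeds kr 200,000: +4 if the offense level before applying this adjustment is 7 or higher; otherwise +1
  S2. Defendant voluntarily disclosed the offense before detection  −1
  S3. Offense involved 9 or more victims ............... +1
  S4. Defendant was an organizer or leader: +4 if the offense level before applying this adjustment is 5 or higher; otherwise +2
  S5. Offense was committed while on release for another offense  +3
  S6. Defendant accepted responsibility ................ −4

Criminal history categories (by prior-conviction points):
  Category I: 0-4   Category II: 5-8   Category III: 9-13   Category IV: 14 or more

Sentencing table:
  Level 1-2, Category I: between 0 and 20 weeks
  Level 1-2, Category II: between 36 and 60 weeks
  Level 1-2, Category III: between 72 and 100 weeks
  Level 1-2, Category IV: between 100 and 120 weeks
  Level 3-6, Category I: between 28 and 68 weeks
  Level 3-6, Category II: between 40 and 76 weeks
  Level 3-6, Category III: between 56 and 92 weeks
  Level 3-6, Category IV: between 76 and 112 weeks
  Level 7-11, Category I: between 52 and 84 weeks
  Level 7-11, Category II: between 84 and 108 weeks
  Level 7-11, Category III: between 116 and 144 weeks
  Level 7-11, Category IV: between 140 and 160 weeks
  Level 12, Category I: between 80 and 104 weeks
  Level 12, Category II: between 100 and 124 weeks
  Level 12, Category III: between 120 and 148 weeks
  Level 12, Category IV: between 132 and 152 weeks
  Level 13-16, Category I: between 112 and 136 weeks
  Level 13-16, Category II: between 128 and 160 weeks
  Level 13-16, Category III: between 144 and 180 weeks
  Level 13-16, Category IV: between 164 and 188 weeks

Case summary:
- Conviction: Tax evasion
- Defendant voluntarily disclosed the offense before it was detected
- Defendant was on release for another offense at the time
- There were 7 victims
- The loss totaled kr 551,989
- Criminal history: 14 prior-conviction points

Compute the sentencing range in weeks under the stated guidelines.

Base offense level for tax evasion: 10.
S1 applies (level before this adjustment is 10 ≥ 7, so +4): 10 + 4 = 14.
S2 applies: 14 − 1 = 13.
S3 does not apply.
S4 does not apply.
S5 applies: 13 + 3 = 16.
S6 does not apply.
Final offense level: 16.
Criminal history: 14 prior points → Category IV (14+).
Level 16 falls in the 13-16 band.
Grid: Level 13-16 × Category IV = 164-188 weeks.

164-188 weeks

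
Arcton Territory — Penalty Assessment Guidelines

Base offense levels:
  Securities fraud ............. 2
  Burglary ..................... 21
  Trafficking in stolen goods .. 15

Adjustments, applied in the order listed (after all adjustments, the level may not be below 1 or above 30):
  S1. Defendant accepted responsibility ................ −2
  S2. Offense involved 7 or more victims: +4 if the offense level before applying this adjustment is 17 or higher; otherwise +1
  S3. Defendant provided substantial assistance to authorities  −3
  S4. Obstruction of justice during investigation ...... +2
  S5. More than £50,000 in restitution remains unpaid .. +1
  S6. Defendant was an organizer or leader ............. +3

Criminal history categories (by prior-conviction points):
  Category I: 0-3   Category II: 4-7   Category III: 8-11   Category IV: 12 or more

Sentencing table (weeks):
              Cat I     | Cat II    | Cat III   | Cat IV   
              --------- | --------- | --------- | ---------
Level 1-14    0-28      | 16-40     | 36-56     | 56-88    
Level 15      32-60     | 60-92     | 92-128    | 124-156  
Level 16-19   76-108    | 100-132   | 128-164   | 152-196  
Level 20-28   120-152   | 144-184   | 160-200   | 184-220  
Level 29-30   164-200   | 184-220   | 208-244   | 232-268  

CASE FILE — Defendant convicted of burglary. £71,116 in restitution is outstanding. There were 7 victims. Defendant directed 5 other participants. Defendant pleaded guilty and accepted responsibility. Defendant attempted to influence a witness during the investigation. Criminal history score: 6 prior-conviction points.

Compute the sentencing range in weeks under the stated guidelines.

184-220 weeks

Base offense level for burglary: 21.
S1 applies: 21 − 2 = 19.
S2 applies (level before this adjustment is 19 ≥ 17, so +4): 19 + 4 = 23.
S4 applies: 23 + 2 = 25.
S5 applies: 25 + 1 = 26.
S6 applies: 26 + 3 = 29.
Final offense level: 29.
Criminal history: 6 prior points → Category II (4-7).
Level 29 falls in the 29-30 band.
Grid: Level 29-30 × Category II = 184-220 weeks.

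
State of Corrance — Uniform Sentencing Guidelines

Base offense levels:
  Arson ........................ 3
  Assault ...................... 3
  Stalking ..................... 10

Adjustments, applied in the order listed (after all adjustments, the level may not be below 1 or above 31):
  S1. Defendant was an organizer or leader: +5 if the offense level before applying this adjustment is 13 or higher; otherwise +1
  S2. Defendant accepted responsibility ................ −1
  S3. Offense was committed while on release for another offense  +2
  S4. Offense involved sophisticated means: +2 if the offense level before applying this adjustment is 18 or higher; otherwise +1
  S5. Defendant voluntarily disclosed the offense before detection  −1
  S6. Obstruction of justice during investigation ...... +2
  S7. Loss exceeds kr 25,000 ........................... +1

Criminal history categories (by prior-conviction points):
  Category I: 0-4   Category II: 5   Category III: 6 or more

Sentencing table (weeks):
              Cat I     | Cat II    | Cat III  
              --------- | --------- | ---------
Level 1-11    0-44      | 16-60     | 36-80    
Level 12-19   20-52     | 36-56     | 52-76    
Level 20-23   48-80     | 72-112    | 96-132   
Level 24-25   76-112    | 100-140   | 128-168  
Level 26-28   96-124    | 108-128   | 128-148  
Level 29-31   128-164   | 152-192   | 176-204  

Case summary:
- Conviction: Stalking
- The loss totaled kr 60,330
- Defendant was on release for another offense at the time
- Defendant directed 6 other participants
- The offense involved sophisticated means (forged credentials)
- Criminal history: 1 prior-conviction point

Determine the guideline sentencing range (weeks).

Base offense level for stalking: 10.
S1 applies (level before this adjustment is 10 < 13, so +1): 10 + 1 = 11.
S2 does not apply.
S3 applies: 11 + 2 = 13.
S4 applies (level before this adjustment is 13 < 18, so +1): 13 + 1 = 14.
S5 does not apply.
S6 does not apply.
S7 applies: 14 + 1 = 15.
Final offense level: 15.
Criminal history: 1 prior point → Category I (0-4).
Level 15 falls in the 12-19 band.
Grid: Level 12-19 × Category I = 20-52 weeks.

20-52 weeks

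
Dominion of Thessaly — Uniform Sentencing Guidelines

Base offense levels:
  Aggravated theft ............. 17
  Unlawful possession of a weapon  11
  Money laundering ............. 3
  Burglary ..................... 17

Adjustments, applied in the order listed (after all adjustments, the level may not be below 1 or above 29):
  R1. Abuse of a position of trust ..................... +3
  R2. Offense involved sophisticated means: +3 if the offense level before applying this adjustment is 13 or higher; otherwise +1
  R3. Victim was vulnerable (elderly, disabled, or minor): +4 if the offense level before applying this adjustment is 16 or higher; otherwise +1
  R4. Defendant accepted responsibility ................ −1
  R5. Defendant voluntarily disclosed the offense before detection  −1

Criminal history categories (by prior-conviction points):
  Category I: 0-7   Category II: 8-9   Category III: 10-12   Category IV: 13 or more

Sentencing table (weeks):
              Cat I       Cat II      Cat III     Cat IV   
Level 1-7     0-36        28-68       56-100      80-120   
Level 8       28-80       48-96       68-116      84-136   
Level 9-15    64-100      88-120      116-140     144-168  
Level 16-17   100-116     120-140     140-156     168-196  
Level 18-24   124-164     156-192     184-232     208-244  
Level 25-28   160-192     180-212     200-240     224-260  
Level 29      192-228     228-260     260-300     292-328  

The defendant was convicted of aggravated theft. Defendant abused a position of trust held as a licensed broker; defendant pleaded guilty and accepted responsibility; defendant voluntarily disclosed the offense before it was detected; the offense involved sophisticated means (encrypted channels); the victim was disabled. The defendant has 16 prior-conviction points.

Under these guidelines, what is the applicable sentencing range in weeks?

224-260 weeks

Base offense level for aggravated theft: 17.
R1 applies: 17 + 3 = 20.
R2 applies (level before this adjustment is 20 ≥ 13, so +3): 20 + 3 = 23.
R3 applies (level before this adjustment is 23 ≥ 16, so +4): 23 + 4 = 27.
R4 applies: 27 − 1 = 26.
R5 applies: 26 − 1 = 25.
Final offense level: 25.
Criminal history: 16 prior points → Category IV (13+).
Level 25 falls in the 25-28 band.
Grid: Level 25-28 × Category IV = 224-260 weeks.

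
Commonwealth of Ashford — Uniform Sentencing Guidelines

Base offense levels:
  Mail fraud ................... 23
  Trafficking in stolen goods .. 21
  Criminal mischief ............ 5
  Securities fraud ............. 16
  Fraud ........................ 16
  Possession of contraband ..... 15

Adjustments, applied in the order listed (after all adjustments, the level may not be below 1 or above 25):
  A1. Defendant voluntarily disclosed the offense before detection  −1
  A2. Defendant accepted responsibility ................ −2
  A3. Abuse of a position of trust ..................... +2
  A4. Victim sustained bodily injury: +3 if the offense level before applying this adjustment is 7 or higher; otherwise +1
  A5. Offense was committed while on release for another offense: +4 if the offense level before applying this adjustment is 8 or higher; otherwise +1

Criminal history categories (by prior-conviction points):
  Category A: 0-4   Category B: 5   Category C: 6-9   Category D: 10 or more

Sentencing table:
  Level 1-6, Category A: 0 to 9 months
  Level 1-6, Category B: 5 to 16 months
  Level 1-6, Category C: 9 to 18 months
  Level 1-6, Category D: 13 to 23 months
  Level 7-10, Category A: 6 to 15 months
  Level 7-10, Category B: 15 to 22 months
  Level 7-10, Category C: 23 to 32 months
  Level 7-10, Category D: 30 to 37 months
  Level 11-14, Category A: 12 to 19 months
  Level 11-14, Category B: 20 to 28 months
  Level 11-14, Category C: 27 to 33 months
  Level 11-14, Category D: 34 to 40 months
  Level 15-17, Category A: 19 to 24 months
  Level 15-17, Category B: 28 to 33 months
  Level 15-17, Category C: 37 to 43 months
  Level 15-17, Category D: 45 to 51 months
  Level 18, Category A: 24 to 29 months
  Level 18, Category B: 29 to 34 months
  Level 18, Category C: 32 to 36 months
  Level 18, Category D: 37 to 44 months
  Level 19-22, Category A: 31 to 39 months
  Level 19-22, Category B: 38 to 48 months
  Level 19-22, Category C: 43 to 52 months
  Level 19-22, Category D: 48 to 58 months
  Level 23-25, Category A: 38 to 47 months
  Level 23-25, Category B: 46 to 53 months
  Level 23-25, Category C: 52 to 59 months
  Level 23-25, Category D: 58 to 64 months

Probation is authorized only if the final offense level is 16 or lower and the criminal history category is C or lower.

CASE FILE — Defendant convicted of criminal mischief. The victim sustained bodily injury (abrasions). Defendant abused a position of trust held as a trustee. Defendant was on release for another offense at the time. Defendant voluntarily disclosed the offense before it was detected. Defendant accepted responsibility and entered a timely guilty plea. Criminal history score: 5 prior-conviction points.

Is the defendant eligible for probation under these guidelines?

Base offense level for criminal mischief: 5.
A1 applies: 5 − 1 = 4.
A2 applies: 4 − 2 = 2.
A3 applies: 2 + 2 = 4.
A4 applies (level before this adjustment is 4 < 7, so +1): 4 + 1 = 5.
A5 applies (level before this adjustment is 5 < 8, so +1): 5 + 1 = 6.
Final offense level: 6.
Criminal history: 5 prior points → Category B (5).
Level 6 falls in the 1-6 band.
Grid: Level 1-6 × Category B = 5-16 months.
Probation check: level 6 ≤ 16 and category B ≤ C → eligible.

Yes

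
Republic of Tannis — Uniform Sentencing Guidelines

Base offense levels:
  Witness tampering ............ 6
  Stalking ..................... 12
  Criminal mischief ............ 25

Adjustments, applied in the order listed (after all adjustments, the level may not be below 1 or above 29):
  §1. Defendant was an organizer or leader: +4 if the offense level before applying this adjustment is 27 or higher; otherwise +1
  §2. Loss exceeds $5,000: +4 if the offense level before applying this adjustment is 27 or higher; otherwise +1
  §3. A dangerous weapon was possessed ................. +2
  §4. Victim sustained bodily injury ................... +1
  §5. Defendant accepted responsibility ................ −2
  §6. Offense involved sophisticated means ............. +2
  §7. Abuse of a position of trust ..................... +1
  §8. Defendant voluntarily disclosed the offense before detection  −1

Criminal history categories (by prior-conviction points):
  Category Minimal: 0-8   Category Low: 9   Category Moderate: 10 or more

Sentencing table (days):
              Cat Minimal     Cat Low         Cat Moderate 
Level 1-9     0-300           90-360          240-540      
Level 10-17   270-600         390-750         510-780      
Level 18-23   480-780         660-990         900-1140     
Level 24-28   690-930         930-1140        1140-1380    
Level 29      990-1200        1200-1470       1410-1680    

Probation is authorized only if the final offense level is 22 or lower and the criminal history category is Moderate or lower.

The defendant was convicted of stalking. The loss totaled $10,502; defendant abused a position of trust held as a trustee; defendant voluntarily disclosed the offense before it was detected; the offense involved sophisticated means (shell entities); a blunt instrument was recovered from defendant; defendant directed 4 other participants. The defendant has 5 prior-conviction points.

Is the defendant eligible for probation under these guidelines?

Base offense level for stalking: 12.
§1 applies (level before this adjustment is 12 < 27, so +1): 12 + 1 = 13.
§2 applies (level before this adjustment is 13 < 27, so +1): 13 + 1 = 14.
§3 applies: 14 + 2 = 16.
§4 does not apply.
§5 does not apply.
§6 applies: 16 + 2 = 18.
§7 applies: 18 + 1 = 19.
§8 applies: 19 − 1 = 18.
Final offense level: 18.
Criminal history: 5 prior points → Category Minimal (0-8).
Level 18 falls in the 18-23 band.
Grid: Level 18-23 × Category Minimal = 480-780 days.
Probation check: level 18 ≤ 22 and category Minimal ≤ Moderate → eligible.

Yes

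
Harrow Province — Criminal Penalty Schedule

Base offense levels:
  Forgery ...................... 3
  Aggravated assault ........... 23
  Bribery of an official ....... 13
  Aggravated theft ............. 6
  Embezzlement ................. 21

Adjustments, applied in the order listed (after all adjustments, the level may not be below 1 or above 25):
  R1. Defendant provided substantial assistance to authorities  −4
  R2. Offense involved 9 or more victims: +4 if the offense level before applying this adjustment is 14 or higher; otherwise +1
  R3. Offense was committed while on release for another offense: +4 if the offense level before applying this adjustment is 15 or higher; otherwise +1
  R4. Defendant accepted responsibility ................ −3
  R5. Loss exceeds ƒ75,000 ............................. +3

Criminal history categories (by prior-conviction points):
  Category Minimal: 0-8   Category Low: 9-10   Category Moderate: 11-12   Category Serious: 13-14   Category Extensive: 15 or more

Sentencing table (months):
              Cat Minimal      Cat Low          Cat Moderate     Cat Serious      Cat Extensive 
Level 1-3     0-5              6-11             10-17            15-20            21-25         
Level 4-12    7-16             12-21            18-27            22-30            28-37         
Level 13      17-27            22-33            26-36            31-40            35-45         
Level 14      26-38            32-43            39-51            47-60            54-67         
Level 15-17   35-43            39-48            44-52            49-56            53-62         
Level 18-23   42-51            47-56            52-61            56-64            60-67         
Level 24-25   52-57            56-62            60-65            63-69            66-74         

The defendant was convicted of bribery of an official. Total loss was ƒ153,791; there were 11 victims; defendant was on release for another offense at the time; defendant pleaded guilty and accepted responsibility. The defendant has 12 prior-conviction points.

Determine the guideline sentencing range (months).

Base offense level for bribery of an official: 13.
R2 applies (level before this adjustment is 13 < 14, so +1): 13 + 1 = 14.
R3 applies (level before this adjustment is 14 < 15, so +1): 14 + 1 = 15.
R4 applies: 15 − 3 = 12.
R5 applies: 12 + 3 = 15.
Final offense level: 15.
Criminal history: 12 prior points → Category Moderate (11-12).
Level 15 falls in the 15-17 band.
Grid: Level 15-17 × Category Moderate = 44-52 months.

44-52 months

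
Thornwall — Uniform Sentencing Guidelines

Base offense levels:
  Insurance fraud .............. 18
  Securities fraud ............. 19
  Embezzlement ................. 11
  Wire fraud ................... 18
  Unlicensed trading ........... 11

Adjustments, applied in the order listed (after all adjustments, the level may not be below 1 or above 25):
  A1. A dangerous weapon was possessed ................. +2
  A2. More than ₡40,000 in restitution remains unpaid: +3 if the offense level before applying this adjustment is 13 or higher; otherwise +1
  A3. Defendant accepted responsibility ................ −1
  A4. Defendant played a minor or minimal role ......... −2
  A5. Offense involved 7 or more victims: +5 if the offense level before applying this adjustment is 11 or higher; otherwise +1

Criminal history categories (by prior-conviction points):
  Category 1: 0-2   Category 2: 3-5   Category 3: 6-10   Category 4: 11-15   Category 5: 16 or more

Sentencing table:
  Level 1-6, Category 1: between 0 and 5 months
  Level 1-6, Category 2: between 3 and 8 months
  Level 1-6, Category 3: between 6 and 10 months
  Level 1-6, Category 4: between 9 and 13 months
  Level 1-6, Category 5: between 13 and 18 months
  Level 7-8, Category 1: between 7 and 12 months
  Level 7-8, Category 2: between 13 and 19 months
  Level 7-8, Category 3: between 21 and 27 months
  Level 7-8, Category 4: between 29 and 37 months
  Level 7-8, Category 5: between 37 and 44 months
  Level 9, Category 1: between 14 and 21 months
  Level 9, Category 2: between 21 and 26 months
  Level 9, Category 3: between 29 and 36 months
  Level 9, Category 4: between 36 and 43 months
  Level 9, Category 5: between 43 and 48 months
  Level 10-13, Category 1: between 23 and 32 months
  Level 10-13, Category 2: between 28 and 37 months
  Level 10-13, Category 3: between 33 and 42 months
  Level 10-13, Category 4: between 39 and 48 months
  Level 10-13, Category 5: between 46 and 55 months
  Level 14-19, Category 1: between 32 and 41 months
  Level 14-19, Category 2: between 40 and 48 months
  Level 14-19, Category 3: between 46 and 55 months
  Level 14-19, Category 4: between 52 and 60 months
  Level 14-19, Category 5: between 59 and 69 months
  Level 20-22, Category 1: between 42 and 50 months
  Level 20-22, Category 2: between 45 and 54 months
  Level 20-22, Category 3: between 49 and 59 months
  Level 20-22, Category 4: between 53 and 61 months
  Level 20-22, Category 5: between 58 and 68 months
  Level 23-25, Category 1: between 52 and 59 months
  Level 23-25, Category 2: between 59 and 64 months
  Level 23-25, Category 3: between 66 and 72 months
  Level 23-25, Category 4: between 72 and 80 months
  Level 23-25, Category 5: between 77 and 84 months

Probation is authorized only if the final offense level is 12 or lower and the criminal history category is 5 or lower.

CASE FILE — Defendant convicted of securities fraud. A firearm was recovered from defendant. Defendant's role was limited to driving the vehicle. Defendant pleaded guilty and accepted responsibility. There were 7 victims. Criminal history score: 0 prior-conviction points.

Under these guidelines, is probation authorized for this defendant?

Base offense level for securities fraud: 19.
A1 applies: 19 + 2 = 21.
A3 applies: 21 − 1 = 20.
A4 applies: 20 − 2 = 18.
A5 applies (level before this adjustment is 18 ≥ 11, so +5): 18 + 5 = 23.
Final offense level: 23.
Criminal history: 0 prior points → Category 1 (0-2).
Level 23 falls in the 23-25 band.
Grid: Level 23-25 × Category 1 = 52-59 months.
Probation check: level 23 > 12 and category 1 ≤ 5 → not eligible.

No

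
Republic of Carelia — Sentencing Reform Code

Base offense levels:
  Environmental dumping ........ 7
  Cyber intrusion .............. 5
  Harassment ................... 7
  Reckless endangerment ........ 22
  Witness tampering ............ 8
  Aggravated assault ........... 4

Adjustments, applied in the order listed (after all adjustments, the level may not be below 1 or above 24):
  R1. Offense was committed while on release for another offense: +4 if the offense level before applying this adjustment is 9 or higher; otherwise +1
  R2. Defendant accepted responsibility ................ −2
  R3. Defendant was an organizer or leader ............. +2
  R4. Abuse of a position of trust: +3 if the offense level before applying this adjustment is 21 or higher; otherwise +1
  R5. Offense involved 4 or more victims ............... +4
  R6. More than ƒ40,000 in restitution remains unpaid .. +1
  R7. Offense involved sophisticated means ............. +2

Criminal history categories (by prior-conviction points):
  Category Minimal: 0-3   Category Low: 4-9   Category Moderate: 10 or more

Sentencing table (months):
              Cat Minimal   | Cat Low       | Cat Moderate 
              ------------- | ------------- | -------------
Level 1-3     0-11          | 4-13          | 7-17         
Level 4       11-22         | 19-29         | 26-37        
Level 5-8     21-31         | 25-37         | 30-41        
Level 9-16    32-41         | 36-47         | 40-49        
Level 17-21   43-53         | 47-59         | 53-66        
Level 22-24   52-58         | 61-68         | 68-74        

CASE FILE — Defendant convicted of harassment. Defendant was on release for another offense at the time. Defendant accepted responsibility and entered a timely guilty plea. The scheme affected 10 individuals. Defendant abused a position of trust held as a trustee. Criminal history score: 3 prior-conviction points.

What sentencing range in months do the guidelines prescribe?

Base offense level for harassment: 7.
R1 applies (level before this adjustment is 7 < 9, so +1): 7 + 1 = 8.
R2 applies: 8 − 2 = 6.
R3 does not apply.
R4 applies (level before this adjustment is 6 < 21, so +1): 6 + 1 = 7.
R5 applies: 7 + 4 = 11.
R6 does not apply.
R7 does not apply.
Final offense level: 11.
Criminal history: 3 prior points → Category Minimal (0-3).
Level 11 falls in the 9-16 band.
Grid: Level 9-16 × Category Minimal = 32-41 months.

32-41 months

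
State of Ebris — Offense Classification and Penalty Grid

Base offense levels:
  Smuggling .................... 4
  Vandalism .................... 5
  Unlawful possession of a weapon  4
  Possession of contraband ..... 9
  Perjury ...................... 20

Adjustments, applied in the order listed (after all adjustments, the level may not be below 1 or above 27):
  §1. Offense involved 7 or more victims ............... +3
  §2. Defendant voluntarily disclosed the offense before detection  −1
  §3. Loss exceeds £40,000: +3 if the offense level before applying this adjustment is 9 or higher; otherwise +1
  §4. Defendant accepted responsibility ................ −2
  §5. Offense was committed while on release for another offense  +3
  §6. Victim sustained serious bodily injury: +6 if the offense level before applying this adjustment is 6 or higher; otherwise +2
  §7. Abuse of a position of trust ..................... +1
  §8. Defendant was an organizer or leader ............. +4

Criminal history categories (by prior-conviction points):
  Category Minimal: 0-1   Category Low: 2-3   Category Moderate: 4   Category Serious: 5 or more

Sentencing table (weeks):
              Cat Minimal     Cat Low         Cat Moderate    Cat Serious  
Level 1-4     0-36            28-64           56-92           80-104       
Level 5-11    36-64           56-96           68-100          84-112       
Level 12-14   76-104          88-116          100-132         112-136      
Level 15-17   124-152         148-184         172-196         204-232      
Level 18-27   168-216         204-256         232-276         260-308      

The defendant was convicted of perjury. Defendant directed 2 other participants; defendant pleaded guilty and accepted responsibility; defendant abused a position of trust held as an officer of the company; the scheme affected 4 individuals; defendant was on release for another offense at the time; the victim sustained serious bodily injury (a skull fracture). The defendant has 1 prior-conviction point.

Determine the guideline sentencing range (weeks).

168-216 weeks

Base offense level for perjury: 20.
§1 does not apply.
§3 does not apply.
§4 applies: 20 − 2 = 18.
§5 applies: 18 + 3 = 21.
§6 applies (level before this adjustment is 21 ≥ 6, so +6): 21 + 6 = 27.
§7 applies: 27 + 1 = 28.
§8 applies: 28 + 4 = 32.
Level 32 exceeds the maximum of 27; capped at 27.
Final offense level: 27.
Criminal history: 1 prior point → Category Minimal (0-1).
Level 27 falls in the 18-27 band.
Grid: Level 18-27 × Category Minimal = 168-216 weeks.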